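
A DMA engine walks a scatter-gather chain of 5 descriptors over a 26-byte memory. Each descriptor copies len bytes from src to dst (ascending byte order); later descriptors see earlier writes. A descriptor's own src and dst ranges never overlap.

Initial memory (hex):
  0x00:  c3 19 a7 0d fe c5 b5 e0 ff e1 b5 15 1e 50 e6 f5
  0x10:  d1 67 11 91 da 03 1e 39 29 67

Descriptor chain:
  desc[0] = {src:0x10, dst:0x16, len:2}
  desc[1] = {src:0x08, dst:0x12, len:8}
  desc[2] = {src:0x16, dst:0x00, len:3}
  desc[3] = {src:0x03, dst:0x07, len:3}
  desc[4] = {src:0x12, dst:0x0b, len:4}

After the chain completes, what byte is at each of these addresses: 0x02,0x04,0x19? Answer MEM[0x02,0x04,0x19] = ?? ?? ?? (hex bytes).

MEM[0x02,0x04,0x19] = e6 fe f5

#0 dst[0x16+2] := {0xd1,0x67}
#1 dst[0x12+8] := {0xff,0xe1,0xb5,0x15,0x1e,0x50,0xe6,0xf5}
#2 dst[0x00+3] := {0x1e,0x50,0xe6}
#3 dst[0x07+3] := {0x0d,0xfe,0xc5}
#4 dst[0x0b+4] := {0xff,0xe1,0xb5,0x15}
query mem[0x02]=0xe6, mem[0x04]=0xfe, mem[0x19]=0xf5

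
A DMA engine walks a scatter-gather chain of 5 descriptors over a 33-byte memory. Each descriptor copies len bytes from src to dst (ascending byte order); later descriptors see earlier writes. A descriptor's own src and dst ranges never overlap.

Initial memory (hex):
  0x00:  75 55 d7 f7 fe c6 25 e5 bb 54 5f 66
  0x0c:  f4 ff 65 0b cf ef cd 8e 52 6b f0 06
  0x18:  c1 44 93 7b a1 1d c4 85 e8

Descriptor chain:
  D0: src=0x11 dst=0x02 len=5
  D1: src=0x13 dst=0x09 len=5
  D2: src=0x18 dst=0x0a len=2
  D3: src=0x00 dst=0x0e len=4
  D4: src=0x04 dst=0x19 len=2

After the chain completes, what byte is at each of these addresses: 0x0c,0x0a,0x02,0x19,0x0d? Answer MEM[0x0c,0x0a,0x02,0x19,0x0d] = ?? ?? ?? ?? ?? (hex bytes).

  after D0: wrote 5B at 0x02 = efcd8e526b
  after D1: wrote 5B at 0x09 = 8e526bf006
  after D2: wrote 2B at 0x0a = c144
  after D3: wrote 4B at 0x0e = 7555efcd
  after D4: wrote 2B at 0x19 = 8e52
query mem[0x0c]=0xf0, mem[0x0a]=0xc1, mem[0x02]=0xef, mem[0x19]=0x8e, mem[0x0d]=0x06

MEM[0x0c,0x0a,0x02,0x19,0x0d] = f0 c1 ef 8e 06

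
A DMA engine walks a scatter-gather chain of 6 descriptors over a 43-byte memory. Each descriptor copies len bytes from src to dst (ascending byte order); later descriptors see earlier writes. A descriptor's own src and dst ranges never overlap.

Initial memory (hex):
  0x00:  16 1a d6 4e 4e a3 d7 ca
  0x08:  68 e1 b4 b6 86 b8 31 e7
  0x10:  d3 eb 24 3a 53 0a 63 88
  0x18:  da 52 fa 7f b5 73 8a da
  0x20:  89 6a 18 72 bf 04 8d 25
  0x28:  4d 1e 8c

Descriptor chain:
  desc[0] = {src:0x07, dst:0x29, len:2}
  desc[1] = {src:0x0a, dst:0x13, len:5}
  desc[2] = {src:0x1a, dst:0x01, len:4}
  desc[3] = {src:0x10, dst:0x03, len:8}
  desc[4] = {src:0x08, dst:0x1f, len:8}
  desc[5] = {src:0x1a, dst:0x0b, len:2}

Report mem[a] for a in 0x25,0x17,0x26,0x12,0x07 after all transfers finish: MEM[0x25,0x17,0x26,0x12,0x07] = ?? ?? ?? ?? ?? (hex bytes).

D0: mem[0x29..0x2a] <- [ca 68]
D1: mem[0x13..0x17] <- [b4 b6 86 b8 31]
D2: mem[0x01..0x04] <- [fa 7f b5 73]
D3: mem[0x03..0x0a] <- [d3 eb 24 b4 b6 86 b8 31]
D4: mem[0x1f..0x26] <- [86 b8 31 b6 86 b8 31 e7]
D5: mem[0x0b..0x0c] <- [fa 7f]
query mem[0x25]=0x31, mem[0x17]=0x31, mem[0x26]=0xe7, mem[0x12]=0x24, mem[0x07]=0xb6

MEM[0x25,0x17,0x26,0x12,0x07] = 31 31 e7 24 b6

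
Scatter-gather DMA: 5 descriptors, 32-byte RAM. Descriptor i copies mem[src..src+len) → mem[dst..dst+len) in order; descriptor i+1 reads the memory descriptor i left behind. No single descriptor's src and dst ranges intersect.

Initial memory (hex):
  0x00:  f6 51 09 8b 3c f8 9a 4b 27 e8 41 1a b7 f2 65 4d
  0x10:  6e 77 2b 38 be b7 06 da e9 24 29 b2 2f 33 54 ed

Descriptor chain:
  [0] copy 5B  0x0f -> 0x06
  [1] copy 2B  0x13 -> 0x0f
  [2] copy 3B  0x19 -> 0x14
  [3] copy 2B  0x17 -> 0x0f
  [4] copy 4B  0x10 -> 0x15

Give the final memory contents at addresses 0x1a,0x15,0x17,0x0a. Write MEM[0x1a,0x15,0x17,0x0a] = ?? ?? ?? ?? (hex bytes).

  after D0: wrote 5B at 0x06 = 4d6e772b38
  after D1: wrote 2B at 0x0f = 38be
  after D2: wrote 3B at 0x14 = 2429b2
  after D3: wrote 2B at 0x0f = dae9
  after D4: wrote 4B at 0x15 = e9772b38
query mem[0x1a]=0x29, mem[0x15]=0xe9, mem[0x17]=0x2b, mem[0x0a]=0x38

MEM[0x1a,0x15,0x17,0x0a] = 29 e9 2b 38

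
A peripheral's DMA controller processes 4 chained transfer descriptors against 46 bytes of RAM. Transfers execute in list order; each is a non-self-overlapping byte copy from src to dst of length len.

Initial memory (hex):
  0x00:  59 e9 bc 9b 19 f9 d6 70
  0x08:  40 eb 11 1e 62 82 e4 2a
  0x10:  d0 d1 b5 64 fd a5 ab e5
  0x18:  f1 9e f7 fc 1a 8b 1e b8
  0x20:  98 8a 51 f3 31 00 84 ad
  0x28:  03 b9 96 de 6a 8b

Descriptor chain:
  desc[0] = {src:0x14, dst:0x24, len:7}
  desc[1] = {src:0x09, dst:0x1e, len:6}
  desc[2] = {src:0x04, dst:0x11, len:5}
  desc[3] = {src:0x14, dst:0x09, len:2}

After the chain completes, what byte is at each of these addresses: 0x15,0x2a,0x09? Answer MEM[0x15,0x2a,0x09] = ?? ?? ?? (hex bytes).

MEM[0x15,0x2a,0x09] = 40 f7 70

D0: mem[0x24..0x2a] <- [fd a5 ab e5 f1 9e f7]
D1: mem[0x1e..0x23] <- [eb 11 1e 62 82 e4]
D2: mem[0x11..0x15] <- [19 f9 d6 70 40]
D3: mem[0x09..0x0a] <- [70 40]
query mem[0x15]=0x40, mem[0x2a]=0xf7, mem[0x09]=0x70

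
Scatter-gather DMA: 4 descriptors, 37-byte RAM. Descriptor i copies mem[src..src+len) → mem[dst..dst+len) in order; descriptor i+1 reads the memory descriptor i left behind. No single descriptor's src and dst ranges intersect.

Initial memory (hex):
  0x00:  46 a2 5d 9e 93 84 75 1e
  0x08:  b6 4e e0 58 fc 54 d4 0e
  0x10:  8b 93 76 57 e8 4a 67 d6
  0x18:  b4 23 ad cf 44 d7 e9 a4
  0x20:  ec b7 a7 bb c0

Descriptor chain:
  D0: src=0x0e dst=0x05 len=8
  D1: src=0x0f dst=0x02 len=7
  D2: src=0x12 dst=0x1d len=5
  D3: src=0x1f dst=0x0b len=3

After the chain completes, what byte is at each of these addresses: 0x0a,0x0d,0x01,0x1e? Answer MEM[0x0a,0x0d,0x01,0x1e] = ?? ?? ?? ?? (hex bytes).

[0] 0x0e->0x05 len=8 : d4 0e 8b 93 76 57 e8 4a
[1] 0x0f->0x02 len=7 : 0e 8b 93 76 57 e8 4a
[2] 0x12->0x1d len=5 : 76 57 e8 4a 67
[3] 0x1f->0x0b len=3 : e8 4a 67
query mem[0x0a]=0x57, mem[0x0d]=0x67, mem[0x01]=0xa2, mem[0x1e]=0x57

MEM[0x0a,0x0d,0x01,0x1e] = 57 67 a2 57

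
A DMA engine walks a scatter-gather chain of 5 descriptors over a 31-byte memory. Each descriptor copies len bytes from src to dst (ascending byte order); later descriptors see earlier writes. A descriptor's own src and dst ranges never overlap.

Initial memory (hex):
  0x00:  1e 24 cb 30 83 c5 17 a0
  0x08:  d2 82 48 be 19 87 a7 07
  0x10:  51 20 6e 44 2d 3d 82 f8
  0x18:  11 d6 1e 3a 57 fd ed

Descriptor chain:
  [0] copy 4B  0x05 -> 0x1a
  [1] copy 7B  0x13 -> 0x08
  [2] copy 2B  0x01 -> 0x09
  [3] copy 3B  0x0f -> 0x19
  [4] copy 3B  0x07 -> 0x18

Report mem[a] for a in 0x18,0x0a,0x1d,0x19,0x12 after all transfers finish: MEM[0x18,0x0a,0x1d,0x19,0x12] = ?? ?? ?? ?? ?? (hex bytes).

MEM[0x18,0x0a,0x1d,0x19,0x12] = a0 cb d2 44 6e

[0] 0x05->0x1a len=4 : c5 17 a0 d2
[1] 0x13->0x08 len=7 : 44 2d 3d 82 f8 11 d6
[2] 0x01->0x09 len=2 : 24 cb
[3] 0x0f->0x19 len=3 : 07 51 20
[4] 0x07->0x18 len=3 : a0 44 24
query mem[0x18]=0xa0, mem[0x0a]=0xcb, mem[0x1d]=0xd2, mem[0x19]=0x44, mem[0x12]=0x6e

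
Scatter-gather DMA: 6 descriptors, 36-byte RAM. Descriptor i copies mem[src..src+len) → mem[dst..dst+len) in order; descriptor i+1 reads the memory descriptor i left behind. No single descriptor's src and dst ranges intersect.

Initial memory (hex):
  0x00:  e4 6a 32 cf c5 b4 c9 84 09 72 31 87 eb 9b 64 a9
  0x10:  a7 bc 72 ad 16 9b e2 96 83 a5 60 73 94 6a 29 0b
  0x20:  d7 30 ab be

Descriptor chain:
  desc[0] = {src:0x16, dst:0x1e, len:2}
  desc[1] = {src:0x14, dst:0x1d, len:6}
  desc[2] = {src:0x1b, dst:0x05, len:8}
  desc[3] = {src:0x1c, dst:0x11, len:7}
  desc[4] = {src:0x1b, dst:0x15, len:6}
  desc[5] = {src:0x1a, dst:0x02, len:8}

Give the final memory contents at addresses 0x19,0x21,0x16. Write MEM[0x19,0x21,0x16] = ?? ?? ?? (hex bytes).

MEM[0x19,0x21,0x16] = e2 83 94

D0: mem[0x1e..0x1f] <- [e2 96]
D1: mem[0x1d..0x22] <- [16 9b e2 96 83 a5]
D2: mem[0x05..0x0c] <- [73 94 16 9b e2 96 83 a5]
D3: mem[0x11..0x17] <- [94 16 9b e2 96 83 a5]
D4: mem[0x15..0x1a] <- [73 94 16 9b e2 96]
D5: mem[0x02..0x09] <- [96 73 94 16 9b e2 96 83]
query mem[0x19]=0xe2, mem[0x21]=0x83, mem[0x16]=0x94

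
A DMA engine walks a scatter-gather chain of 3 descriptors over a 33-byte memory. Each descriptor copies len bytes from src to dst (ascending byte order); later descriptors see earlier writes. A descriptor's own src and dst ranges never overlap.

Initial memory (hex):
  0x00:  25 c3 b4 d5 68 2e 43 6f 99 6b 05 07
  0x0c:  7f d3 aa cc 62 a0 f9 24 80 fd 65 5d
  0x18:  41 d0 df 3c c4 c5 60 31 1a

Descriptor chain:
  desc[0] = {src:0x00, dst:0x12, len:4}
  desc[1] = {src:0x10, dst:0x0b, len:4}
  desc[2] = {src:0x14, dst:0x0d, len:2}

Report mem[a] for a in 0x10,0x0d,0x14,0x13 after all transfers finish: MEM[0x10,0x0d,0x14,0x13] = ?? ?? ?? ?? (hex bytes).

[0] 0x00->0x12 len=4 : 25 c3 b4 d5
[1] 0x10->0x0b len=4 : 62 a0 25 c3
[2] 0x14->0x0d len=2 : b4 d5
query mem[0x10]=0x62, mem[0x0d]=0xb4, mem[0x14]=0xb4, mem[0x13]=0xc3

MEM[0x10,0x0d,0x14,0x13] = 62 b4 b4 c3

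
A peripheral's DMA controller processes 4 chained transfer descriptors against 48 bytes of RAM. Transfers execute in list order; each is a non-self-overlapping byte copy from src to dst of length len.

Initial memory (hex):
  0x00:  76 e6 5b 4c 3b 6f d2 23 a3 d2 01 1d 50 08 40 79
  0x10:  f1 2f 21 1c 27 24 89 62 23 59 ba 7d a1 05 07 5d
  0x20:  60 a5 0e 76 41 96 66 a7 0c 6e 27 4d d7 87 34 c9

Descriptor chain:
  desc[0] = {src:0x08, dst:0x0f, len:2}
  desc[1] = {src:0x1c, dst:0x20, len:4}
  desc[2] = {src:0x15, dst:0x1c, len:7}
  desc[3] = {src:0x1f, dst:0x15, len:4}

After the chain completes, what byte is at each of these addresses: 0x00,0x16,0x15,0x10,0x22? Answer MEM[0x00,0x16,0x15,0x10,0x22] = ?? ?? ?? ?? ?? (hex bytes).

  after D0: wrote 2B at 0x0f = a3d2
  after D1: wrote 4B at 0x20 = a105075d
  after D2: wrote 7B at 0x1c = 2489622359ba7d
  after D3: wrote 4B at 0x15 = 2359ba7d
query mem[0x00]=0x76, mem[0x16]=0x59, mem[0x15]=0x23, mem[0x10]=0xd2, mem[0x22]=0x7d

MEM[0x00,0x16,0x15,0x10,0x22] = 76 59 23 d2 7d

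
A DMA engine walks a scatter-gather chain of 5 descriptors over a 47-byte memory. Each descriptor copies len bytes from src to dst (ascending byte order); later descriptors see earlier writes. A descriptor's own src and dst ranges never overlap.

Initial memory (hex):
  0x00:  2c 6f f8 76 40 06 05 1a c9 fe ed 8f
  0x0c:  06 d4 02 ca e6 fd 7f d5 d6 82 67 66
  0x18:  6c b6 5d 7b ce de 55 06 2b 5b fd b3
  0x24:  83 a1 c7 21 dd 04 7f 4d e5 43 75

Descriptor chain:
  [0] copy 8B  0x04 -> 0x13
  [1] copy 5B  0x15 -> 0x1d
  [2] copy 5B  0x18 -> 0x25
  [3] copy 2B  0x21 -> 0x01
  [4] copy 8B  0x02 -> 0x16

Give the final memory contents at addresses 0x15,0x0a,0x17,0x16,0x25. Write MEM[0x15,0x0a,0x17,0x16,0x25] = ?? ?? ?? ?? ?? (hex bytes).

MEM[0x15,0x0a,0x17,0x16,0x25] = 05 ed 76 fd fe

#0 dst[0x13+8] := {0x40,0x06,0x05,0x1a,0xc9,0xfe,0xed,0x8f}
#1 dst[0x1d+5] := {0x05,0x1a,0xc9,0xfe,0xed}
#2 dst[0x25+5] := {0xfe,0xed,0x8f,0x7b,0xce}
#3 dst[0x01+2] := {0xed,0xfd}
#4 dst[0x16+8] := {0xfd,0x76,0x40,0x06,0x05,0x1a,0xc9,0xfe}
query mem[0x15]=0x05, mem[0x0a]=0xed, mem[0x17]=0x76, mem[0x16]=0xfd, mem[0x25]=0xfe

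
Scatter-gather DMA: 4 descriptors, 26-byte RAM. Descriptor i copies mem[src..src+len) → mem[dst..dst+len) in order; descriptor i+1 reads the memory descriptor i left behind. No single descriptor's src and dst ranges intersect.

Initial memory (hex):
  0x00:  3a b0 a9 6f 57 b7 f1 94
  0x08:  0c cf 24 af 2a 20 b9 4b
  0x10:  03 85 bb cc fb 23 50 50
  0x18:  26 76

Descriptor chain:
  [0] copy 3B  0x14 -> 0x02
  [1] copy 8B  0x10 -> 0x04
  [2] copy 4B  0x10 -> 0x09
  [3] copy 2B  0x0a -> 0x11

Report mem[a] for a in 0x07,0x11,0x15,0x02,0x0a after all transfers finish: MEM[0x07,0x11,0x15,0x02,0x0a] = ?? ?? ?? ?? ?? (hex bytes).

MEM[0x07,0x11,0x15,0x02,0x0a] = cc 85 23 fb 85

D0: mem[0x02..0x04] <- [fb 23 50]
D1: mem[0x04..0x0b] <- [03 85 bb cc fb 23 50 50]
D2: mem[0x09..0x0c] <- [03 85 bb cc]
D3: mem[0x11..0x12] <- [85 bb]
query mem[0x07]=0xcc, mem[0x11]=0x85, mem[0x15]=0x23, mem[0x02]=0xfb, mem[0x0a]=0x85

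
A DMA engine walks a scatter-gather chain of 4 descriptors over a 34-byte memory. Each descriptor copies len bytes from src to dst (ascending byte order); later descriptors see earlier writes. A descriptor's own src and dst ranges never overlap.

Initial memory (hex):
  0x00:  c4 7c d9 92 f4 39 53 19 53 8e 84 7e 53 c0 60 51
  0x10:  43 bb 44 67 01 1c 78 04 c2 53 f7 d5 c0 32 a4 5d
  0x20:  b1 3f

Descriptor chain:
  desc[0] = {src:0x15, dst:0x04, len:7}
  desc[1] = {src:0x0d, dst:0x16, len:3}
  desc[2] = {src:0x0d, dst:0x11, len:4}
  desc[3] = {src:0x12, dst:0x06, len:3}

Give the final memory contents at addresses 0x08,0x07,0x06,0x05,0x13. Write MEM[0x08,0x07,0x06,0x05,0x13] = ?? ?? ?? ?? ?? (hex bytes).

[0] 0x15->0x04 len=7 : 1c 78 04 c2 53 f7 d5
[1] 0x0d->0x16 len=3 : c0 60 51
[2] 0x0d->0x11 len=4 : c0 60 51 43
[3] 0x12->0x06 len=3 : 60 51 43
query mem[0x08]=0x43, mem[0x07]=0x51, mem[0x06]=0x60, mem[0x05]=0x78, mem[0x13]=0x51

MEM[0x08,0x07,0x06,0x05,0x13] = 43 51 60 78 51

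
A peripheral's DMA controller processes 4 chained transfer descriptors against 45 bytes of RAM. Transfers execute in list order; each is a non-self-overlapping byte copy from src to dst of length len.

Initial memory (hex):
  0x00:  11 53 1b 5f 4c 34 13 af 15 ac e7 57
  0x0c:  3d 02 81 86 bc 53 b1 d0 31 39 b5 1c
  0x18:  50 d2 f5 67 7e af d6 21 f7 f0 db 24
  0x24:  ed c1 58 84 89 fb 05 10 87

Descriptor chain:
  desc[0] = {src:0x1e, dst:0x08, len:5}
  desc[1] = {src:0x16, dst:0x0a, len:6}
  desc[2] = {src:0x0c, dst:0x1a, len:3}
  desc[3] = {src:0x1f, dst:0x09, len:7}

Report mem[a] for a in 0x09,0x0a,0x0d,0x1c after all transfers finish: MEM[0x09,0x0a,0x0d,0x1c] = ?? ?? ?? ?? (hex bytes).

  after D0: wrote 5B at 0x08 = d621f7f0db
  after D1: wrote 6B at 0x0a = b51c50d2f567
  after D2: wrote 3B at 0x1a = 50d2f5
  after D3: wrote 7B at 0x09 = 21f7f0db24edc1
query mem[0x09]=0x21, mem[0x0a]=0xf7, mem[0x0d]=0x24, mem[0x1c]=0xf5

MEM[0x09,0x0a,0x0d,0x1c] = 21 f7 24 f5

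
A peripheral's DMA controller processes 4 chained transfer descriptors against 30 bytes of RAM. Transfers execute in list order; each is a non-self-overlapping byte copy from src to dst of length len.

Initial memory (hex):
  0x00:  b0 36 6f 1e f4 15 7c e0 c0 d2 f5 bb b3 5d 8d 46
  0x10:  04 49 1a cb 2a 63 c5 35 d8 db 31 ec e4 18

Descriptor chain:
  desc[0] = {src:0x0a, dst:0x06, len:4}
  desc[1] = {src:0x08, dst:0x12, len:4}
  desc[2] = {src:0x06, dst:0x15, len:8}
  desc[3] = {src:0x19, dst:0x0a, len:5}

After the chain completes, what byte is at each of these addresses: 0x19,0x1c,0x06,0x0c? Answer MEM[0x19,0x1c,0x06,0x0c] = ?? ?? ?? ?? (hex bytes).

[0] 0x0a->0x06 len=4 : f5 bb b3 5d
[1] 0x08->0x12 len=4 : b3 5d f5 bb
[2] 0x06->0x15 len=8 : f5 bb b3 5d f5 bb b3 5d
[3] 0x19->0x0a len=5 : f5 bb b3 5d 18
query mem[0x19]=0xf5, mem[0x1c]=0x5d, mem[0x06]=0xf5, mem[0x0c]=0xb3

MEM[0x19,0x1c,0x06,0x0c] = f5 5d f5 b3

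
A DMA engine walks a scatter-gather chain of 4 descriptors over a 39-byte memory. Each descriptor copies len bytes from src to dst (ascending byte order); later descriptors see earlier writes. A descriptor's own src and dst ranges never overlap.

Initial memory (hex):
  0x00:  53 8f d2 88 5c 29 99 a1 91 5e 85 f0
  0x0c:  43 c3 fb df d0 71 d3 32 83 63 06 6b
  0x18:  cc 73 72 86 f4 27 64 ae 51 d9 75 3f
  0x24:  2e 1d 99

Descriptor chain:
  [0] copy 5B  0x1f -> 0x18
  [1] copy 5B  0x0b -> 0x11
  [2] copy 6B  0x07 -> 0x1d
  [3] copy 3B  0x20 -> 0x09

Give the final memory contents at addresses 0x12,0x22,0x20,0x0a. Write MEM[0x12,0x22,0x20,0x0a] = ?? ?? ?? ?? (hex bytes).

MEM[0x12,0x22,0x20,0x0a] = 43 43 85 f0

#0 dst[0x18+5] := {0xae,0x51,0xd9,0x75,0x3f}
#1 dst[0x11+5] := {0xf0,0x43,0xc3,0xfb,0xdf}
#2 dst[0x1d+6] := {0xa1,0x91,0x5e,0x85,0xf0,0x43}
#3 dst[0x09+3] := {0x85,0xf0,0x43}
query mem[0x12]=0x43, mem[0x22]=0x43, mem[0x20]=0x85, mem[0x0a]=0xf0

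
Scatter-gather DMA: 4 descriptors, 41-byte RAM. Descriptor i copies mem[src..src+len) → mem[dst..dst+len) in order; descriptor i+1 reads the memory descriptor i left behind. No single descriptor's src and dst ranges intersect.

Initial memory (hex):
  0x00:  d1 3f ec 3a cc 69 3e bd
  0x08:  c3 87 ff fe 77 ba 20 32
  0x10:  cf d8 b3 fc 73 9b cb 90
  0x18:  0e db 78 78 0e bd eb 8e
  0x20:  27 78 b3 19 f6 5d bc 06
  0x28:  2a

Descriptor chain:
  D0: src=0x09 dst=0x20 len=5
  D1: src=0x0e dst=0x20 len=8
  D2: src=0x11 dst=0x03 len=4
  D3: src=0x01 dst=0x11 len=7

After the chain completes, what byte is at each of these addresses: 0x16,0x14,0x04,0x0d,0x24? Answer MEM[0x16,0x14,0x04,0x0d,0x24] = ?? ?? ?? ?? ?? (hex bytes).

MEM[0x16,0x14,0x04,0x0d,0x24] = 73 b3 b3 ba b3

[0] 0x09->0x20 len=5 : 87 ff fe 77 ba
[1] 0x0e->0x20 len=8 : 20 32 cf d8 b3 fc 73 9b
[2] 0x11->0x03 len=4 : d8 b3 fc 73
[3] 0x01->0x11 len=7 : 3f ec d8 b3 fc 73 bd
query mem[0x16]=0x73, mem[0x14]=0xb3, mem[0x04]=0xb3, mem[0x0d]=0xba, mem[0x24]=0xb3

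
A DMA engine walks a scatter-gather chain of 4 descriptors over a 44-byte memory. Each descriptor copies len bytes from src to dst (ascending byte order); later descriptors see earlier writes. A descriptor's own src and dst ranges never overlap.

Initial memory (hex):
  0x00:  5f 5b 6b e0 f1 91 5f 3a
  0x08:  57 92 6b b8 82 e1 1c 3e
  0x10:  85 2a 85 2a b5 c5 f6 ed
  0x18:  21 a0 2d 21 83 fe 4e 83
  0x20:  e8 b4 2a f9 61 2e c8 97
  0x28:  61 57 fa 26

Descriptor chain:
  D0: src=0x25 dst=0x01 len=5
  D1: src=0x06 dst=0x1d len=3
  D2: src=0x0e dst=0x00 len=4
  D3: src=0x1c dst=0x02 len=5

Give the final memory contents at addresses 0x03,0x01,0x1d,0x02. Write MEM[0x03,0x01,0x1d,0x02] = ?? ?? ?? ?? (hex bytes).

[0] 0x25->0x01 len=5 : 2e c8 97 61 57
[1] 0x06->0x1d len=3 : 5f 3a 57
[2] 0x0e->0x00 len=4 : 1c 3e 85 2a
[3] 0x1c->0x02 len=5 : 83 5f 3a 57 e8
query mem[0x03]=0x5f, mem[0x01]=0x3e, mem[0x1d]=0x5f, mem[0x02]=0x83

MEM[0x03,0x01,0x1d,0x02] = 5f 3e 5f 83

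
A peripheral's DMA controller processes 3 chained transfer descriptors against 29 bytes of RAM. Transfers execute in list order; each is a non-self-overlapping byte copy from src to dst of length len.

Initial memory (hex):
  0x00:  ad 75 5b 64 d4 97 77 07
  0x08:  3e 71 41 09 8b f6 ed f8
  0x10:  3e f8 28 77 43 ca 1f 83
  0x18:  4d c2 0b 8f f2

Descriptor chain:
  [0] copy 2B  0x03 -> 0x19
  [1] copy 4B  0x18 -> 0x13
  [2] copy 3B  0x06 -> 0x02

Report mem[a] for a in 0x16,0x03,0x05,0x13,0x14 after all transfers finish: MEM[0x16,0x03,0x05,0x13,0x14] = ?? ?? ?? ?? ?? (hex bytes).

D0: mem[0x19..0x1a] <- [64 d4]
D1: mem[0x13..0x16] <- [4d 64 d4 8f]
D2: mem[0x02..0x04] <- [77 07 3e]
query mem[0x16]=0x8f, mem[0x03]=0x07, mem[0x05]=0x97, mem[0x13]=0x4d, mem[0x14]=0x64

MEM[0x16,0x03,0x05,0x13,0x14] = 8f 07 97 4d 64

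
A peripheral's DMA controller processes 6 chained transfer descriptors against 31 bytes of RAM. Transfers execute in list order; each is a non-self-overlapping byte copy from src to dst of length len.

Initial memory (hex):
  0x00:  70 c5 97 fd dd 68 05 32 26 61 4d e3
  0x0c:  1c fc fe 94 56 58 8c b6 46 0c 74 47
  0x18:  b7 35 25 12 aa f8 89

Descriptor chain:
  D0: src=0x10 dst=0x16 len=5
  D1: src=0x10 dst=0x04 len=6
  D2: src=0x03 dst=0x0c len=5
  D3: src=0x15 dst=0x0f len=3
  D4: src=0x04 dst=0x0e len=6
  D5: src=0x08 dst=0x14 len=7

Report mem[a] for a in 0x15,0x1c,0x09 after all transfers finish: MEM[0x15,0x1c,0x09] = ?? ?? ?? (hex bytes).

  after D0: wrote 5B at 0x16 = 56588cb646
  after D1: wrote 6B at 0x04 = 56588cb6460c
  after D2: wrote 5B at 0x0c = fd56588cb6
  after D3: wrote 3B at 0x0f = 0c5658
  after D4: wrote 6B at 0x0e = 56588cb6460c
  after D5: wrote 7B at 0x14 = 460c4de3fd5656
query mem[0x15]=0x0c, mem[0x1c]=0xaa, mem[0x09]=0x0c

MEM[0x15,0x1c,0x09] = 0c aa 0c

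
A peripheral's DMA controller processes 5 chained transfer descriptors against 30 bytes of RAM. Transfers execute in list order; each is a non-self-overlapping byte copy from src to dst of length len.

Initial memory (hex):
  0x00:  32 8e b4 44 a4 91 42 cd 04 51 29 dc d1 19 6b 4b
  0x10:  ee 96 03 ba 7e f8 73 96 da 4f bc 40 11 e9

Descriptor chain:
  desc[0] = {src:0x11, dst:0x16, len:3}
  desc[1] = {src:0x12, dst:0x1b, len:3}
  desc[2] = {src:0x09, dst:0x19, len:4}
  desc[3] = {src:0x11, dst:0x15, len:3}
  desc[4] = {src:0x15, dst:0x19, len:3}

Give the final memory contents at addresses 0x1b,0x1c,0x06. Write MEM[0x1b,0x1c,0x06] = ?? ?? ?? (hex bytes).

[0] 0x11->0x16 len=3 : 96 03 ba
[1] 0x12->0x1b len=3 : 03 ba 7e
[2] 0x09->0x19 len=4 : 51 29 dc d1
[3] 0x11->0x15 len=3 : 96 03 ba
[4] 0x15->0x19 len=3 : 96 03 ba
query mem[0x1b]=0xba, mem[0x1c]=0xd1, mem[0x06]=0x42

MEM[0x1b,0x1c,0x06] = ba d1 42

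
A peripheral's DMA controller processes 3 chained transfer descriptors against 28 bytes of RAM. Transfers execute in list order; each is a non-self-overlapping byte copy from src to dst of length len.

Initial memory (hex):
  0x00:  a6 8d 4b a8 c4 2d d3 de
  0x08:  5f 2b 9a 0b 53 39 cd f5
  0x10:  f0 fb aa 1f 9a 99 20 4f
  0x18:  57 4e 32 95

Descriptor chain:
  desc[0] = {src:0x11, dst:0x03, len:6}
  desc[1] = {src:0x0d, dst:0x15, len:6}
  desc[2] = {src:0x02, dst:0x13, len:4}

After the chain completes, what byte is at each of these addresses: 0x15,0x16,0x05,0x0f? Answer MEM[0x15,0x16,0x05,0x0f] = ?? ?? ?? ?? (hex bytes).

MEM[0x15,0x16,0x05,0x0f] = aa 1f 1f f5

D0: mem[0x03..0x08] <- [fb aa 1f 9a 99 20]
D1: mem[0x15..0x1a] <- [39 cd f5 f0 fb aa]
D2: mem[0x13..0x16] <- [4b fb aa 1f]
query mem[0x15]=0xaa, mem[0x16]=0x1f, mem[0x05]=0x1f, mem[0x0f]=0xf5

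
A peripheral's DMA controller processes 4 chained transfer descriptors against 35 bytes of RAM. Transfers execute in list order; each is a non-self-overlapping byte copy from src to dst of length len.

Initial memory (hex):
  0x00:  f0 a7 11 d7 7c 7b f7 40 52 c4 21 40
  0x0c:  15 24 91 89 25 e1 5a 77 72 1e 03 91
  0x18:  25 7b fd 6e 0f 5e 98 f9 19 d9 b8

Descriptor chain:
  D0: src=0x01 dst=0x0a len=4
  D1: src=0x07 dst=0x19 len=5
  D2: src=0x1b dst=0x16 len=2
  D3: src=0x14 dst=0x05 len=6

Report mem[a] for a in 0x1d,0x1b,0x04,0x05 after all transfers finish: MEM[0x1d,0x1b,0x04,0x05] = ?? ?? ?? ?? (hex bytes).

MEM[0x1d,0x1b,0x04,0x05] = 11 c4 7c 72

D0: mem[0x0a..0x0d] <- [a7 11 d7 7c]
D1: mem[0x19..0x1d] <- [40 52 c4 a7 11]
D2: mem[0x16..0x17] <- [c4 a7]
D3: mem[0x05..0x0a] <- [72 1e c4 a7 25 40]
query mem[0x1d]=0x11, mem[0x1b]=0xc4, mem[0x04]=0x7c, mem[0x05]=0x72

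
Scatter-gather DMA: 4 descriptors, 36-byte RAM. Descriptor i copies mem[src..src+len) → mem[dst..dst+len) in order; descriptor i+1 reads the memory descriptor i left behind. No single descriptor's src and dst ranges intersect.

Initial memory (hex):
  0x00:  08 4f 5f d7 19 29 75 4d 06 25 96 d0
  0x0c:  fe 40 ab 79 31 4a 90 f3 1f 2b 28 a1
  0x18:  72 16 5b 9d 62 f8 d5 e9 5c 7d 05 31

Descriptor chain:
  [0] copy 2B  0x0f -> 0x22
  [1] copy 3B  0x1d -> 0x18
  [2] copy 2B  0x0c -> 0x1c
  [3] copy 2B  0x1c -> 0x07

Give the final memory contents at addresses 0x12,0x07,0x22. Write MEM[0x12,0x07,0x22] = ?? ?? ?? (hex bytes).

  after D0: wrote 2B at 0x22 = 7931
  after D1: wrote 3B at 0x18 = f8d5e9
  after D2: wrote 2B at 0x1c = fe40
  after D3: wrote 2B at 0x07 = fe40
query mem[0x12]=0x90, mem[0x07]=0xfe, mem[0x22]=0x79

MEM[0x12,0x07,0x22] = 90 fe 79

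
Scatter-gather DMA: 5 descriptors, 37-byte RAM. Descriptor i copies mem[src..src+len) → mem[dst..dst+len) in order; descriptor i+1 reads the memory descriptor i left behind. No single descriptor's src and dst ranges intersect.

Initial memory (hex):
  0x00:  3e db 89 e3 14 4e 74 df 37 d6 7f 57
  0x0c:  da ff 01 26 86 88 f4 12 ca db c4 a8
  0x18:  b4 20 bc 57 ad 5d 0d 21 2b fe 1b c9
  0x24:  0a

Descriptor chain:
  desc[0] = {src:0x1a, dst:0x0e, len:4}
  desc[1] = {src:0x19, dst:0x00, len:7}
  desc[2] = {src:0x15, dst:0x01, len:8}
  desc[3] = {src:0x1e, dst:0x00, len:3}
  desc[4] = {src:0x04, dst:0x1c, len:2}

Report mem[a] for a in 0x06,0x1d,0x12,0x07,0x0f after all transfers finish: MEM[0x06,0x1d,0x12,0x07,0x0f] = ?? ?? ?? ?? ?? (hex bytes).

MEM[0x06,0x1d,0x12,0x07,0x0f] = bc 20 f4 57 57

D0: mem[0x0e..0x11] <- [bc 57 ad 5d]
D1: mem[0x00..0x06] <- [20 bc 57 ad 5d 0d 21]
D2: mem[0x01..0x08] <- [db c4 a8 b4 20 bc 57 ad]
D3: mem[0x00..0x02] <- [0d 21 2b]
D4: mem[0x1c..0x1d] <- [b4 20]
query mem[0x06]=0xbc, mem[0x1d]=0x20, mem[0x12]=0xf4, mem[0x07]=0x57, mem[0x0f]=0x57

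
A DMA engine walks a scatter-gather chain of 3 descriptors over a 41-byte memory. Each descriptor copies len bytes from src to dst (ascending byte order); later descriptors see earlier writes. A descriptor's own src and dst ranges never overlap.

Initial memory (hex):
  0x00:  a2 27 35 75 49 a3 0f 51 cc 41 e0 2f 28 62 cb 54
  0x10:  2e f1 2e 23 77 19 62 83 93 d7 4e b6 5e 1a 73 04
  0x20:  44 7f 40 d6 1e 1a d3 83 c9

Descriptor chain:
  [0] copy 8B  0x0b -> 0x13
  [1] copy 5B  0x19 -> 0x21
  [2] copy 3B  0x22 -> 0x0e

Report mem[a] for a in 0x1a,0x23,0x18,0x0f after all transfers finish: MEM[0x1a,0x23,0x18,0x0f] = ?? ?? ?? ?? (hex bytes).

#0 dst[0x13+8] := {0x2f,0x28,0x62,0xcb,0x54,0x2e,0xf1,0x2e}
#1 dst[0x21+5] := {0xf1,0x2e,0xb6,0x5e,0x1a}
#2 dst[0x0e+3] := {0x2e,0xb6,0x5e}
query mem[0x1a]=0x2e, mem[0x23]=0xb6, mem[0x18]=0x2e, mem[0x0f]=0xb6

MEM[0x1a,0x23,0x18,0x0f] = 2e b6 2e b6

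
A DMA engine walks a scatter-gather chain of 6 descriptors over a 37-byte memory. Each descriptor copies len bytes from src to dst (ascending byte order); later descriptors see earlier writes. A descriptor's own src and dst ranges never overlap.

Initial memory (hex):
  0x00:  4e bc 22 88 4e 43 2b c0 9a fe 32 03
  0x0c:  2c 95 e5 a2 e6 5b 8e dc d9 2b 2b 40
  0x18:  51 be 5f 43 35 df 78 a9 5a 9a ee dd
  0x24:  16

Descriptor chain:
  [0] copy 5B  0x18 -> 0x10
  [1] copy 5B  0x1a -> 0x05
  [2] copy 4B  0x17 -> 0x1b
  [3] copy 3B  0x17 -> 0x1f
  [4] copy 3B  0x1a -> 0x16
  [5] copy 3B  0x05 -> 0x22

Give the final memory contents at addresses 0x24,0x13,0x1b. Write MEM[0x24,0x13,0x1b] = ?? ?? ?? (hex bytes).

[0] 0x18->0x10 len=5 : 51 be 5f 43 35
[1] 0x1a->0x05 len=5 : 5f 43 35 df 78
[2] 0x17->0x1b len=4 : 40 51 be 5f
[3] 0x17->0x1f len=3 : 40 51 be
[4] 0x1a->0x16 len=3 : 5f 40 51
[5] 0x05->0x22 len=3 : 5f 43 35
query mem[0x24]=0x35, mem[0x13]=0x43, mem[0x1b]=0x40

MEM[0x24,0x13,0x1b] = 35 43 40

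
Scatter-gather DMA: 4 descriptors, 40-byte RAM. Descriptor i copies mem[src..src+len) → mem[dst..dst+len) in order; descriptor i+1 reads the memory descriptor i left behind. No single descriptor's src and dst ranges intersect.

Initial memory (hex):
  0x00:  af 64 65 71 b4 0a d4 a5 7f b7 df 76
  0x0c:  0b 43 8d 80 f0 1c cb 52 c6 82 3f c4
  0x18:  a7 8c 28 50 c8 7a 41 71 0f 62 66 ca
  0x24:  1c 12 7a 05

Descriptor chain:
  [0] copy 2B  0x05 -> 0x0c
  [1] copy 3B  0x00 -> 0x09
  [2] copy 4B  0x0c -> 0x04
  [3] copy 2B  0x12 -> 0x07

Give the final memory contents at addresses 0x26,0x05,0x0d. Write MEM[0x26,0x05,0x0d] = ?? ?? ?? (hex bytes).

MEM[0x26,0x05,0x0d] = 7a d4 d4

  after D0: wrote 2B at 0x0c = 0ad4
  after D1: wrote 3B at 0x09 = af6465
  after D2: wrote 4B at 0x04 = 0ad48d80
  after D3: wrote 2B at 0x07 = cb52
query mem[0x26]=0x7a, mem[0x05]=0xd4, mem[0x0d]=0xd4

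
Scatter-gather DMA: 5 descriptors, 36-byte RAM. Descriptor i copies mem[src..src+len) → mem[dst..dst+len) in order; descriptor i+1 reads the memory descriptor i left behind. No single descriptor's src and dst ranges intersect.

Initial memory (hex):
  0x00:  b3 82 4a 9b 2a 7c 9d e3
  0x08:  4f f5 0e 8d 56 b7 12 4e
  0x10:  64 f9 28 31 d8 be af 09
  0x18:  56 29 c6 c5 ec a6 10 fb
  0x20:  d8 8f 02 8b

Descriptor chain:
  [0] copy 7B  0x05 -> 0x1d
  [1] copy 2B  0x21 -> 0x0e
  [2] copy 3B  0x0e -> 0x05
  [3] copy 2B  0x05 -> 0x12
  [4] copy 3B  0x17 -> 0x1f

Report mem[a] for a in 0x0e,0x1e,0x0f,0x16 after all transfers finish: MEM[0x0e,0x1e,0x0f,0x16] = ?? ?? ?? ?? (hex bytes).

MEM[0x0e,0x1e,0x0f,0x16] = f5 9d 0e af

D0: mem[0x1d..0x23] <- [7c 9d e3 4f f5 0e 8d]
D1: mem[0x0e..0x0f] <- [f5 0e]
D2: mem[0x05..0x07] <- [f5 0e 64]
D3: mem[0x12..0x13] <- [f5 0e]
D4: mem[0x1f..0x21] <- [09 56 29]
query mem[0x0e]=0xf5, mem[0x1e]=0x9d, mem[0x0f]=0x0e, mem[0x16]=0xaf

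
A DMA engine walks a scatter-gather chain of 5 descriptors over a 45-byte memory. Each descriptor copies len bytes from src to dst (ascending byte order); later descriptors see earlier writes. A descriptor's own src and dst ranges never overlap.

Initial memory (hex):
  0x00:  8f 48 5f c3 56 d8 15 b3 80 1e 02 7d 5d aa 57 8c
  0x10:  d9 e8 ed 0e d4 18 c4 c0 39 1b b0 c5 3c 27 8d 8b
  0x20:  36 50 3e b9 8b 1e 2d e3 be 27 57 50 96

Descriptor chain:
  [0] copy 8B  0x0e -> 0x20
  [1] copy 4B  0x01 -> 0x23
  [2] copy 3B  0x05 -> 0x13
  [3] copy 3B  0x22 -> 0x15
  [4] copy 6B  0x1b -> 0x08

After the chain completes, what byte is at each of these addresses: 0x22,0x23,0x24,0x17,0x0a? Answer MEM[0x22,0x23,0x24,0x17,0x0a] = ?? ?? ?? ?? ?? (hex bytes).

#0 dst[0x20+8] := {0x57,0x8c,0xd9,0xe8,0xed,0x0e,0xd4,0x18}
#1 dst[0x23+4] := {0x48,0x5f,0xc3,0x56}
#2 dst[0x13+3] := {0xd8,0x15,0xb3}
#3 dst[0x15+3] := {0xd9,0x48,0x5f}
#4 dst[0x08+6] := {0xc5,0x3c,0x27,0x8d,0x8b,0x57}
query mem[0x22]=0xd9, mem[0x23]=0x48, mem[0x24]=0x5f, mem[0x17]=0x5f, mem[0x0a]=0x27

MEM[0x22,0x23,0x24,0x17,0x0a] = d9 48 5f 5f 27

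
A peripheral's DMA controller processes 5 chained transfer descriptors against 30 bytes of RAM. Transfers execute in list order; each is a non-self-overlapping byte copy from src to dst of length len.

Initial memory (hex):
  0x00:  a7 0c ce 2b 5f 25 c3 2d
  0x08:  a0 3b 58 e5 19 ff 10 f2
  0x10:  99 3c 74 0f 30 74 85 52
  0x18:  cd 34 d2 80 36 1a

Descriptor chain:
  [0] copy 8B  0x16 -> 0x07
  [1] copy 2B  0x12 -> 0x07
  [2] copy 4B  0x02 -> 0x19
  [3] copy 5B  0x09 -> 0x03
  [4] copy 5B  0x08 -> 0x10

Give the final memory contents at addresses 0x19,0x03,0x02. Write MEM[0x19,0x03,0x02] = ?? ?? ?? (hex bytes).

  after D0: wrote 8B at 0x07 = 8552cd34d280361a
  after D1: wrote 2B at 0x07 = 740f
  after D2: wrote 4B at 0x19 = ce2b5f25
  after D3: wrote 5B at 0x03 = cd34d28036
  after D4: wrote 5B at 0x10 = 0fcd34d280
query mem[0x19]=0xce, mem[0x03]=0xcd, mem[0x02]=0xce

MEM[0x19,0x03,0x02] = ce cd ce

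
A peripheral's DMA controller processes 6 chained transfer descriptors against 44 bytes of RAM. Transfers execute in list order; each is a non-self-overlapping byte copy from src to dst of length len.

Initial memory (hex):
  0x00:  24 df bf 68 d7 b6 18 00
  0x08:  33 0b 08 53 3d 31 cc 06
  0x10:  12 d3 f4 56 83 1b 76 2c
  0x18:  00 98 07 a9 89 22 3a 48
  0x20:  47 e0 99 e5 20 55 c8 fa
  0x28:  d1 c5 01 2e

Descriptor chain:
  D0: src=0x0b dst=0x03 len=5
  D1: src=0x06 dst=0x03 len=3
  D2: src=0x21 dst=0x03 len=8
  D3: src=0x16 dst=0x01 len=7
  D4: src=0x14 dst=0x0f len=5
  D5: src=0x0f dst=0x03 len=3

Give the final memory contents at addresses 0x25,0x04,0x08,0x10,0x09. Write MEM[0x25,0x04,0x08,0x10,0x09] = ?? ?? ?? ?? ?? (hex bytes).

MEM[0x25,0x04,0x08,0x10,0x09] = 55 1b c8 1b fa

[0] 0x0b->0x03 len=5 : 53 3d 31 cc 06
[1] 0x06->0x03 len=3 : cc 06 33
[2] 0x21->0x03 len=8 : e0 99 e5 20 55 c8 fa d1
[3] 0x16->0x01 len=7 : 76 2c 00 98 07 a9 89
[4] 0x14->0x0f len=5 : 83 1b 76 2c 00
[5] 0x0f->0x03 len=3 : 83 1b 76
query mem[0x25]=0x55, mem[0x04]=0x1b, mem[0x08]=0xc8, mem[0x10]=0x1b, mem[0x09]=0xfa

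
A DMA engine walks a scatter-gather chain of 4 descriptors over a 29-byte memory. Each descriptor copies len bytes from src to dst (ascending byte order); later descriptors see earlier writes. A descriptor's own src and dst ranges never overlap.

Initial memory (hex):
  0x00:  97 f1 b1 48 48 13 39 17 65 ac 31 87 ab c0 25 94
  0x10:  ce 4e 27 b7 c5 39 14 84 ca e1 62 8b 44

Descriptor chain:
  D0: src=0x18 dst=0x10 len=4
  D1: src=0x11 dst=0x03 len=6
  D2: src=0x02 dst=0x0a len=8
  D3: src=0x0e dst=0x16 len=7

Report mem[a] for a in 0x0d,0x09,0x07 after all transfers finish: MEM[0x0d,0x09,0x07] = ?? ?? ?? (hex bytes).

MEM[0x0d,0x09,0x07] = 8b ac 39

D0: mem[0x10..0x13] <- [ca e1 62 8b]
D1: mem[0x03..0x08] <- [e1 62 8b c5 39 14]
D2: mem[0x0a..0x11] <- [b1 e1 62 8b c5 39 14 ac]
D3: mem[0x16..0x1c] <- [c5 39 14 ac 62 8b c5]
query mem[0x0d]=0x8b, mem[0x09]=0xac, mem[0x07]=0x39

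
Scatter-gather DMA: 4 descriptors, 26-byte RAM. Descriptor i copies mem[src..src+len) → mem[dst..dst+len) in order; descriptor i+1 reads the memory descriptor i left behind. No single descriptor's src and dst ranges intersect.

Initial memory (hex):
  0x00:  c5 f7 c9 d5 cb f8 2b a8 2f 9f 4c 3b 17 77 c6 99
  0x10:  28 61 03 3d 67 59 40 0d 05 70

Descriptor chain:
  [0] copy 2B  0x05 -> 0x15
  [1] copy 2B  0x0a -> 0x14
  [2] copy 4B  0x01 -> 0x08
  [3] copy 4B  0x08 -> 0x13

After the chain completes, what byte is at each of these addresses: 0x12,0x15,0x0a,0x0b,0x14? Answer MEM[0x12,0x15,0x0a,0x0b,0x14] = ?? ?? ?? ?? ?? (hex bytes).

  after D0: wrote 2B at 0x15 = f82b
  after D1: wrote 2B at 0x14 = 4c3b
  after D2: wrote 4B at 0x08 = f7c9d5cb
  after D3: wrote 4B at 0x13 = f7c9d5cb
query mem[0x12]=0x03, mem[0x15]=0xd5, mem[0x0a]=0xd5, mem[0x0b]=0xcb, mem[0x14]=0xc9

MEM[0x12,0x15,0x0a,0x0b,0x14] = 03 d5 d5 cb c9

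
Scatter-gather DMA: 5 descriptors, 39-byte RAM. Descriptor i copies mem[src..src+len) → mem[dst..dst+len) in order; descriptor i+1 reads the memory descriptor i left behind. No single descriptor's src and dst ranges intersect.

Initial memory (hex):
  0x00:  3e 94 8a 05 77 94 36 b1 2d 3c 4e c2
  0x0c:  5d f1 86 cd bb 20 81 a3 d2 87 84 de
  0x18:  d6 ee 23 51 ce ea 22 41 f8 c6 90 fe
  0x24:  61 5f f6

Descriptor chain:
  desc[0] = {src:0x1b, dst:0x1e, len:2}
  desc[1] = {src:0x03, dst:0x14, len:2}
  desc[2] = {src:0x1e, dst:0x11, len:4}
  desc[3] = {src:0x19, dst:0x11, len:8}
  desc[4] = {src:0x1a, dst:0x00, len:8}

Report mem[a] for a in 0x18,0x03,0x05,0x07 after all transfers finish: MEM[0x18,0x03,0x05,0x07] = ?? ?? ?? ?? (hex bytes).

[0] 0x1b->0x1e len=2 : 51 ce
[1] 0x03->0x14 len=2 : 05 77
[2] 0x1e->0x11 len=4 : 51 ce f8 c6
[3] 0x19->0x11 len=8 : ee 23 51 ce ea 51 ce f8
[4] 0x1a->0x00 len=8 : 23 51 ce ea 51 ce f8 c6
query mem[0x18]=0xf8, mem[0x03]=0xea, mem[0x05]=0xce, mem[0x07]=0xc6

MEM[0x18,0x03,0x05,0x07] = f8 ea ce c6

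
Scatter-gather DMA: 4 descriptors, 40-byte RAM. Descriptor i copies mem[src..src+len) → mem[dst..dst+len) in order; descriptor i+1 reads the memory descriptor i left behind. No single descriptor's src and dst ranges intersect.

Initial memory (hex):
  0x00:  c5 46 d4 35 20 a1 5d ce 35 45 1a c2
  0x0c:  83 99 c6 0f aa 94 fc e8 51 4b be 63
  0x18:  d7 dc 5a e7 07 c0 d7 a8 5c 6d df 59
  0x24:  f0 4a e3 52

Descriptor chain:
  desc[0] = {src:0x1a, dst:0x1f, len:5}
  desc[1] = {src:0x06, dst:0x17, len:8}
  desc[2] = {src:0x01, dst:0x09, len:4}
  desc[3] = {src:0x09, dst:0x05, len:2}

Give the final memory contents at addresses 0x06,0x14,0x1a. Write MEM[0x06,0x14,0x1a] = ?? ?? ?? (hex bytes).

#0 dst[0x1f+5] := {0x5a,0xe7,0x07,0xc0,0xd7}
#1 dst[0x17+8] := {0x5d,0xce,0x35,0x45,0x1a,0xc2,0x83,0x99}
#2 dst[0x09+4] := {0x46,0xd4,0x35,0x20}
#3 dst[0x05+2] := {0x46,0xd4}
query mem[0x06]=0xd4, mem[0x14]=0x51, mem[0x1a]=0x45

MEM[0x06,0x14,0x1a] = d4 51 45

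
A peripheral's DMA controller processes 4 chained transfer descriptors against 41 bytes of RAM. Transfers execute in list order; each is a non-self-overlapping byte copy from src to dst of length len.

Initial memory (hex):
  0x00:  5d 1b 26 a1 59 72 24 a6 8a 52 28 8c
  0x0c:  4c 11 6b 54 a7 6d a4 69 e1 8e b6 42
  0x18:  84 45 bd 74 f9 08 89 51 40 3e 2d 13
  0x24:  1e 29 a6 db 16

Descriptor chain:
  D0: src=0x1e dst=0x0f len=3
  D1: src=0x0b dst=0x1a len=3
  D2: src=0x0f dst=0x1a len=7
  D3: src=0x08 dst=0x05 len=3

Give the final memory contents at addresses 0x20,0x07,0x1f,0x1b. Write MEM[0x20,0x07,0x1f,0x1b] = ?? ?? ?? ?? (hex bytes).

MEM[0x20,0x07,0x1f,0x1b] = 8e 28 e1 51

#0 dst[0x0f+3] := {0x89,0x51,0x40}
#1 dst[0x1a+3] := {0x8c,0x4c,0x11}
#2 dst[0x1a+7] := {0x89,0x51,0x40,0xa4,0x69,0xe1,0x8e}
#3 dst[0x05+3] := {0x8a,0x52,0x28}
query mem[0x20]=0x8e, mem[0x07]=0x28, mem[0x1f]=0xe1, mem[0x1b]=0x51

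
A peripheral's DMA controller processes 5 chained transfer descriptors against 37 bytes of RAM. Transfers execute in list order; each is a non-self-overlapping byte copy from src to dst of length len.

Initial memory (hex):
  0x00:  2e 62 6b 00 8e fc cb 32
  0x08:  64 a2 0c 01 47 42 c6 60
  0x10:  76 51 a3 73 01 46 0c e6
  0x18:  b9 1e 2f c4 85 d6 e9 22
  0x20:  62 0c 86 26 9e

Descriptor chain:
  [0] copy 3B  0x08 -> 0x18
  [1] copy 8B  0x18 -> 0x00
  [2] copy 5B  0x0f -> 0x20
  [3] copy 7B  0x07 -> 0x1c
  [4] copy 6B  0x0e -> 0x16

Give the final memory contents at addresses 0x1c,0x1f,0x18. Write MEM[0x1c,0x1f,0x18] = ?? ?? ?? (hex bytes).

#0 dst[0x18+3] := {0x64,0xa2,0x0c}
#1 dst[0x00+8] := {0x64,0xa2,0x0c,0xc4,0x85,0xd6,0xe9,0x22}
#2 dst[0x20+5] := {0x60,0x76,0x51,0xa3,0x73}
#3 dst[0x1c+7] := {0x22,0x64,0xa2,0x0c,0x01,0x47,0x42}
#4 dst[0x16+6] := {0xc6,0x60,0x76,0x51,0xa3,0x73}
query mem[0x1c]=0x22, mem[0x1f]=0x0c, mem[0x18]=0x76

MEM[0x1c,0x1f,0x18] = 22 0c 76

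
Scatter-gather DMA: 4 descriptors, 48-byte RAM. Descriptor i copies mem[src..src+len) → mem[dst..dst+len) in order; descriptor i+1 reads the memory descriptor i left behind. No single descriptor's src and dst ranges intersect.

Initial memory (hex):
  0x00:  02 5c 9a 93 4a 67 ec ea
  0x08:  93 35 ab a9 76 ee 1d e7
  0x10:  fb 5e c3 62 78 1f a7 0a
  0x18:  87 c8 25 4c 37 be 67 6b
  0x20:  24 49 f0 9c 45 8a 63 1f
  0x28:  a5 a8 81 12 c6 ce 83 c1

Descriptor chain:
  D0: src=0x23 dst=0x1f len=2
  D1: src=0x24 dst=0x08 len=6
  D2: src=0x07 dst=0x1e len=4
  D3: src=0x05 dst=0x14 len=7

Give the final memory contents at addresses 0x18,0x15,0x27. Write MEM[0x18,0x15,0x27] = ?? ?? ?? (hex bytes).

[0] 0x23->0x1f len=2 : 9c 45
[1] 0x24->0x08 len=6 : 45 8a 63 1f a5 a8
[2] 0x07->0x1e len=4 : ea 45 8a 63
[3] 0x05->0x14 len=7 : 67 ec ea 45 8a 63 1f
query mem[0x18]=0x8a, mem[0x15]=0xec, mem[0x27]=0x1f

MEM[0x18,0x15,0x27] = 8a ec 1f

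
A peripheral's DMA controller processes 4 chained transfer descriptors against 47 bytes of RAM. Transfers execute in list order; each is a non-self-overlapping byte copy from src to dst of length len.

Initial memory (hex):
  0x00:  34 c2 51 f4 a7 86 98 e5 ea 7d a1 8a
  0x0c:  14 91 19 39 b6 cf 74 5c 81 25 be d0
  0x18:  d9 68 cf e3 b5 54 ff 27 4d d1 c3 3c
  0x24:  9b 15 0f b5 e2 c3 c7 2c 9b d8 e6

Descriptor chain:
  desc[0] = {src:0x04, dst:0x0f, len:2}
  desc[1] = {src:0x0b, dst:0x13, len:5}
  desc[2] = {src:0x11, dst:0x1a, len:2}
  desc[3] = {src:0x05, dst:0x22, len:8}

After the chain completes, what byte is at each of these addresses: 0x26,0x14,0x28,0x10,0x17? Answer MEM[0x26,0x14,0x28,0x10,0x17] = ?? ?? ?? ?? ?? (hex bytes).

D0: mem[0x0f..0x10] <- [a7 86]
D1: mem[0x13..0x17] <- [8a 14 91 19 a7]
D2: mem[0x1a..0x1b] <- [cf 74]
D3: mem[0x22..0x29] <- [86 98 e5 ea 7d a1 8a 14]
query mem[0x26]=0x7d, mem[0x14]=0x14, mem[0x28]=0x8a, mem[0x10]=0x86, mem[0x17]=0xa7

MEM[0x26,0x14,0x28,0x10,0x17] = 7d 14 8a 86 a7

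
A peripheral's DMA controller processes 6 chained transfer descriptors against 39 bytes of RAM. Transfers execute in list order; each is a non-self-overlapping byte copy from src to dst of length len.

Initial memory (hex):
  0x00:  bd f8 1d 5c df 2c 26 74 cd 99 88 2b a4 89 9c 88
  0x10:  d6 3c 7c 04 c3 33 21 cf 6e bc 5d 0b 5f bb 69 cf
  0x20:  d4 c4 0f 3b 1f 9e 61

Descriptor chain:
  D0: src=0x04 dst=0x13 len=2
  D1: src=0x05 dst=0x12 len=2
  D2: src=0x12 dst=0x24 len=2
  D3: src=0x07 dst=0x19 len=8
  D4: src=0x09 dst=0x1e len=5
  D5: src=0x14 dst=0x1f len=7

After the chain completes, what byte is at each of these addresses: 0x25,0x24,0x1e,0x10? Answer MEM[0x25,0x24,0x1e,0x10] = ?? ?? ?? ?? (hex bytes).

[0] 0x04->0x13 len=2 : df 2c
[1] 0x05->0x12 len=2 : 2c 26
[2] 0x12->0x24 len=2 : 2c 26
[3] 0x07->0x19 len=8 : 74 cd 99 88 2b a4 89 9c
[4] 0x09->0x1e len=5 : 99 88 2b a4 89
[5] 0x14->0x1f len=7 : 2c 33 21 cf 6e 74 cd
query mem[0x25]=0xcd, mem[0x24]=0x74, mem[0x1e]=0x99, mem[0x10]=0xd6

MEM[0x25,0x24,0x1e,0x10] = cd 74 99 d6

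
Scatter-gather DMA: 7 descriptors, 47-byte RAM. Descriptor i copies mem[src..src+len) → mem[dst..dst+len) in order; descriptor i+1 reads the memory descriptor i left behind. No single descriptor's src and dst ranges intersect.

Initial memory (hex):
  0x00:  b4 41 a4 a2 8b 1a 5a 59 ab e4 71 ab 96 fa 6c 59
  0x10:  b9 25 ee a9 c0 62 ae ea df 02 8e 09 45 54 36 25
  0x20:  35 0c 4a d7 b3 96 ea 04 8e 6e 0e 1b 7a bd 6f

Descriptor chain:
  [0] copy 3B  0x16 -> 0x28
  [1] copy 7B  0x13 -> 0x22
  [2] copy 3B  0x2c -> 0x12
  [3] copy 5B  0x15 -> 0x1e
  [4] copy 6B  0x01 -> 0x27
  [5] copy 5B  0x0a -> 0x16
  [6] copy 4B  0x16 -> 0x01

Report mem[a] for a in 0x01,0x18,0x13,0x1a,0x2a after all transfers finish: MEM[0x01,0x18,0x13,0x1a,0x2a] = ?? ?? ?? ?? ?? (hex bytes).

D0: mem[0x28..0x2a] <- [ae ea df]
D1: mem[0x22..0x28] <- [a9 c0 62 ae ea df 02]
D2: mem[0x12..0x14] <- [7a bd 6f]
D3: mem[0x1e..0x22] <- [62 ae ea df 02]
D4: mem[0x27..0x2c] <- [41 a4 a2 8b 1a 5a]
D5: mem[0x16..0x1a] <- [71 ab 96 fa 6c]
D6: mem[0x01..0x04] <- [71 ab 96 fa]
query mem[0x01]=0x71, mem[0x18]=0x96, mem[0x13]=0xbd, mem[0x1a]=0x6c, mem[0x2a]=0x8b

MEM[0x01,0x18,0x13,0x1a,0x2a] = 71 96 bd 6c 8b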